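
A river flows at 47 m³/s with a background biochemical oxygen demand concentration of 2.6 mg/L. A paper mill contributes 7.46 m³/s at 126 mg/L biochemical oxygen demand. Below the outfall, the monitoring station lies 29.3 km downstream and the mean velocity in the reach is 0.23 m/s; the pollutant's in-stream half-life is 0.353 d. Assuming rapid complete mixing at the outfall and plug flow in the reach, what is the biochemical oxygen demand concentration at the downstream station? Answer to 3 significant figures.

1.08 mg/L

Conservation of mass: C = (47.00·2.600 + 7.460·126.0) / 54.46 = 1062/54.46 = 19.50 mg/L.
Travel time t = 29.3·1000 / 0.23 = 127400 s = 35.39 h.
Half-life 0.353 d → k = ln 2 / 0.353 = 1.964 d⁻¹.
After decay, C = 19.50 × e^(−kt) = 19.50 × 0.05529 = 1.078 mg/L.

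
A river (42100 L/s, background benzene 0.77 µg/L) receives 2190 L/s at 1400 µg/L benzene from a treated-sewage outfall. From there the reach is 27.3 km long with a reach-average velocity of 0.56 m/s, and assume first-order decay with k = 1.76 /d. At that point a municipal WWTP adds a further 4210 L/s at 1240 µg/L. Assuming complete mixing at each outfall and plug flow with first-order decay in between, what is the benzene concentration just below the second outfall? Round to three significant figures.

Conservation of mass: C = (42100·0.7700 + 2190·1400) / 44290 = 3098000/44290 = 69.96 µg/L; combined flow 44290 L/s.
Travel time t = 27.3·1000 / 0.56 = 48750 s = 13.54 h.
First-order decay: C = 69.96·exp(−k·t) = 69.96·0.3704 = 25.92 µg/L.
Second outfall: C = (44290·25.92 + 4210·1240)/48500 = 131.3 µg/L.

131 µg/L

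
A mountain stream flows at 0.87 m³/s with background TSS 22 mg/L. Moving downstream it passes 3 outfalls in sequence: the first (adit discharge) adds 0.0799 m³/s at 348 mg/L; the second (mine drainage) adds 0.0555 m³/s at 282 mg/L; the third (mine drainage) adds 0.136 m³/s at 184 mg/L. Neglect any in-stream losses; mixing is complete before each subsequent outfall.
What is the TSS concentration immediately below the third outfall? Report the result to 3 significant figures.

76.8 mg/L

After outfall 1: Q = 0.8700 + 0.07990 = 0.9499 m³/s; C = (0.8700·22.00 + 0.07990·348.0)/0.9499 = 49.42 mg/L.
After outfall 2: Q = 0.9499 + 0.05550 = 1.005 m³/s; C = (0.9499·49.42 + 0.05550·282.0)/1.005 = 62.26 mg/L.
After outfall 3: Q = 1.005 + 0.1360 = 1.141 m³/s; C = (1.005·62.26 + 0.1360·184.0)/1.141 = 76.77 mg/L.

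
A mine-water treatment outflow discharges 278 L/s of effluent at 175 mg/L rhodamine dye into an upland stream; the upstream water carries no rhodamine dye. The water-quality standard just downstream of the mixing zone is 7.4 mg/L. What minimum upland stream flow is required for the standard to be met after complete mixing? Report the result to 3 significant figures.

Set C_mix = 7.4: (Q·0 + 278.0·175.0) / (Q + 278.0) = 7.4
→ Q = 278.0·(175.0 − 7.4)/(7.4 − 0) = 6296 L/s.

6300 L/s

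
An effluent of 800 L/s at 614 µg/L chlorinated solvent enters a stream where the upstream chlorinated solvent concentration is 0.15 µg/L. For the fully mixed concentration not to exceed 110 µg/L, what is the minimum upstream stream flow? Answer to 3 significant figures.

Set C_mix = 110: (Q·0.1500 + 800.0·614.0) / (Q + 800.0) = 110
→ Q = 800.0·(614.0 − 110)/(110 − 0.1500) = 3670 L/s.

3670 L/s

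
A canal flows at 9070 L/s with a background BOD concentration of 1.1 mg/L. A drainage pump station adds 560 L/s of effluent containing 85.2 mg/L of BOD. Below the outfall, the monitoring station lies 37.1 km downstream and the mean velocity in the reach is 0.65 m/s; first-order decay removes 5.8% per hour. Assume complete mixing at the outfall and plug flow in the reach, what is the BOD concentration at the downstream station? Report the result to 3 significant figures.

Mixed concentration C = ΣQC/ΣQ = (9070·1.100 + 560.0·85.20) / 9630 = 57690/9630 = 5.991 mg/L.
Travel time t = 37.1·1000 / 0.65 = 57080 s = 15.85 h.
5.8%/h lost → k = −ln(1 − 0.058) = 0.05975 h⁻¹.
After decay, C = 5.991 × e^(−kt) = 5.991 × 0.3878 = 2.323 mg/L.

2.32 mg/L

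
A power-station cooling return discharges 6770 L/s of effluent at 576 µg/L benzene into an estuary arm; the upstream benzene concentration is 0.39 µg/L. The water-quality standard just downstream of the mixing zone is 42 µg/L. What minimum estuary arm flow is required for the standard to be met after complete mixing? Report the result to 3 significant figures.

Set C_mix = 42: (Q·0.3900 + 6770·576.0) / (Q + 6770) = 42
→ Q = 6770·(576.0 − 42)/(42 − 0.3900) = 86880 L/s.

86900 L/s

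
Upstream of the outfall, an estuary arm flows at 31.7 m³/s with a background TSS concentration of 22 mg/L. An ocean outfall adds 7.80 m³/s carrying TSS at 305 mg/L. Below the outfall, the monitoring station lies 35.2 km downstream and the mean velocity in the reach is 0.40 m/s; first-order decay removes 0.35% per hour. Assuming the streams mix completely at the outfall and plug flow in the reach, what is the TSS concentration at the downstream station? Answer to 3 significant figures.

Mass balance: C = (31.70·22.00 + 7.800·305.0) / 39.50 = 3076/39.50 = 77.88 mg/L.
Travel time t = 35.2·1000 / 0.40 = 88000 s = 24.44 h.
0.35%/h lost → k = −ln(1 − 0.0035) = 0.003506 h⁻¹.
Applying C = C₀e^(−kt): 77.88 × 0.9179 = 71.49 mg/L.

71.5 mg/L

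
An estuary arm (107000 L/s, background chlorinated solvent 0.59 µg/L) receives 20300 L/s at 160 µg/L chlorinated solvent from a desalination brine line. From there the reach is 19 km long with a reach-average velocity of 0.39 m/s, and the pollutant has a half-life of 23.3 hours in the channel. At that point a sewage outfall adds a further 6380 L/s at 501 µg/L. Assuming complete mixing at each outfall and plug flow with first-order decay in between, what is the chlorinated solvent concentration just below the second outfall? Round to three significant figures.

40.5 µg/L

Conservation of mass: C = (107000·0.5900 + 20300·160.0) / 127300 = 3311000/127300 = 26.01 µg/L; combined flow 127300 L/s.
Travel time t = 19·1000 / 0.39 = 48720 s = 13.53 h.
Half-life 23.3 h → k = ln 2 / 23.3 = 0.02975 h⁻¹ = 0.7140 d⁻¹.
Applying C = C₀e^(−kt): 26.01 × 0.6686 = 17.39 µg/L.
Second outfall: C = (127300·17.39 + 6380·501.0)/133700 = 40.47 µg/L.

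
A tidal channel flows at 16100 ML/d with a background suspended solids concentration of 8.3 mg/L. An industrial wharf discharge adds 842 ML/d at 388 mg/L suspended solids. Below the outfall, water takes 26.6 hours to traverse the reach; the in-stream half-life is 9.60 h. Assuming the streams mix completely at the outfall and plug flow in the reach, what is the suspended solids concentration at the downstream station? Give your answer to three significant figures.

After mixing, C = (16100·8.300 + 842.0·388.0) / 16940 = 460300/16940 = 27.17 mg/L.
Half-life 9.60 h → k = ln 2 / 9.60 = 0.07220 h⁻¹ = 1.733 d⁻¹.
Decay over the reach: 27.17·exp(−kt) = 27.17·0.1465 = 3.981 mg/L.

3.98 mg/L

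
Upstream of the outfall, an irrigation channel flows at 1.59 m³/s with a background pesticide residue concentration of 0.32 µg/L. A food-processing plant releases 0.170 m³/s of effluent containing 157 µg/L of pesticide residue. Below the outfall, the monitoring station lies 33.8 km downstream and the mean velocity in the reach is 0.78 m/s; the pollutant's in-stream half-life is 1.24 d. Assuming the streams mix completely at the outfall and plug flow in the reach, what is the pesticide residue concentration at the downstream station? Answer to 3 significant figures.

Mass balance: C = (1.590·0.3200 + 0.1700·157.0) / 1.760 = 27.20/1.760 = 15.45 µg/L.
Travel time t = 33.8·1000 / 0.78 = 43330 s = 12.04 h.
Half-life 1.24 d → k = ln 2 / 1.24 = 0.5590 d⁻¹.
Applying C = C₀e^(−kt): 15.45 × 0.7555 = 11.68 µg/L.

11.7 µg/L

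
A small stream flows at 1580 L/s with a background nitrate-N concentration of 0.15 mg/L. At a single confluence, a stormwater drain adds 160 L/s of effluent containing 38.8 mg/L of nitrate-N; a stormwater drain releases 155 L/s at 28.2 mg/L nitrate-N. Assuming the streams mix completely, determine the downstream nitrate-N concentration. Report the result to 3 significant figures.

5.71 mg/L

After mixing, C = (1580·0.1500 + 160.0·38.80 + 155.0·28.20) / 1895 = 10820/1895 = 5.708 mg/L.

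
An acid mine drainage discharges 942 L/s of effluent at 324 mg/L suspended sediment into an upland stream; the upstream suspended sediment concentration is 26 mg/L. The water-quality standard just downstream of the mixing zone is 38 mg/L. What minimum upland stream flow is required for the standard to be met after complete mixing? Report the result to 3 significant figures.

22500 L/s

Set C_mix = 38: (Q·26.00 + 942.0·324.0) / (Q + 942.0) = 38
→ Q = 942.0·(324.0 − 38)/(38 − 26.00) = 22450 L/s.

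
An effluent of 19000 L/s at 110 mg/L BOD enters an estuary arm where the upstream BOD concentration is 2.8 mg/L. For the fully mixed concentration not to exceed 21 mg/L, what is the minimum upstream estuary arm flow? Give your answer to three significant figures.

Set C_mix = 21: (Q·2.800 + 19000·110.0) / (Q + 19000) = 21
→ Q = 19000·(110.0 − 21)/(21 − 2.800) = 92910 L/s.

92900 L/s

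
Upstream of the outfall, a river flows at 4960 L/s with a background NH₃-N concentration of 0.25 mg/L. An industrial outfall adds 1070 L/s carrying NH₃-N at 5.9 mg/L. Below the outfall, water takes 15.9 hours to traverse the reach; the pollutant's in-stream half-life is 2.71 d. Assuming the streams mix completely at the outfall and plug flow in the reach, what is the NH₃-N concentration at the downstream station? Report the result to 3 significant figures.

Flow-weighted average: C = (4960·0.2500 + 1070·5.900) / 6030 = 7553/6030 = 1.253 mg/L.
Half-life 2.71 d → k = ln 2 / 2.71 = 0.2558 d⁻¹.
Applying C = C₀e^(−kt): 1.253 × 0.8441 = 1.057 mg/L.

1.06 mg/L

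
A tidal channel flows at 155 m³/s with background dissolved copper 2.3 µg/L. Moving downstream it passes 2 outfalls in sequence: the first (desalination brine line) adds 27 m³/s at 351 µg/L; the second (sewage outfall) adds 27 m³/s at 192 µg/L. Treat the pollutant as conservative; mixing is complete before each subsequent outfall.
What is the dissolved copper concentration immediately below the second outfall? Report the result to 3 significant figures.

Below outfall 1: Q → 182.0 m³/s, C = (155.0·2.300 + 27.00·351.0)/182.0 = 54.03 µg/L.
Below outfall 2: Q → 209.0 m³/s, C = (182.0·54.03 + 27.00·192.0)/209.0 = 71.85 µg/L.

71.9 µg/L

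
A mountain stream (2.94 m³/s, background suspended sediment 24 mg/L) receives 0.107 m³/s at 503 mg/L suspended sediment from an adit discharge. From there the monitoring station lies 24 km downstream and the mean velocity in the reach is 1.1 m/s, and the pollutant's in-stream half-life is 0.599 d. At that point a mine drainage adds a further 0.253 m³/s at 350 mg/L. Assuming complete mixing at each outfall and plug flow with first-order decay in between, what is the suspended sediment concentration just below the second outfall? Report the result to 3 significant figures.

55.0 mg/L

After mixing, C = (2.940·24.00 + 0.1070·503.0) / 3.047 = 124.4/3.047 = 40.82 mg/L; combined flow 3.047 m³/s.
Travel time t = 24·1000 / 1.1 = 21820 s = 6.061 h.
Half-life 0.599 d → k = ln 2 / 0.599 = 1.157 d⁻¹.
Applying C = C₀e^(−kt): 40.82 × 0.7466 = 30.48 mg/L.
Second outfall: C = (3.047·30.48 + 0.2530·350.0)/3.300 = 54.97 mg/L.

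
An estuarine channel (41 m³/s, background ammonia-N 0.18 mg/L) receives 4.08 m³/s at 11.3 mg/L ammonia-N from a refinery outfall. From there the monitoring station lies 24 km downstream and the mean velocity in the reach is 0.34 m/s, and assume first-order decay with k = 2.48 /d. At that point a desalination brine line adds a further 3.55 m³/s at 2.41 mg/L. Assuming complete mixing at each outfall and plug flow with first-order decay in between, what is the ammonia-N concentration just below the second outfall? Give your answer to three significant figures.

0.321 mg/L

Mass balance: C = (41.00·0.1800 + 4.080·11.30) / 45.08 = 53.48/45.08 = 1.186 mg/L; combined flow 45.08 m³/s.
Travel time t = 24·1000 / 0.34 = 70590 s = 19.61 h.
First-order decay: C = 1.186·exp(−k·t) = 1.186·0.1318 = 0.1564 mg/L.
At the second outfall, C = (45.08·0.1564 + 3.550·2.410) / (45.08 + 3.550) = 0.3209 mg/L.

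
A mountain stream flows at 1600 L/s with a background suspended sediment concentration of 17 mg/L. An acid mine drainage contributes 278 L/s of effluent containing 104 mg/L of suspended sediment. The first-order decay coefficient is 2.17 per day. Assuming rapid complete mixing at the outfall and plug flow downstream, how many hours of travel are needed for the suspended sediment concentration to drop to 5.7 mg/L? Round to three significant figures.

Flow-weighted average: C = (1600·17.00 + 278.0·104.0) / 1878 = 56110/1878 = 29.88 mg/L.
29.88·exp(−k·t) = 5.7 → t = ln(29.88/5.7)/k = 65960 s = 18.32 h.

18.3 h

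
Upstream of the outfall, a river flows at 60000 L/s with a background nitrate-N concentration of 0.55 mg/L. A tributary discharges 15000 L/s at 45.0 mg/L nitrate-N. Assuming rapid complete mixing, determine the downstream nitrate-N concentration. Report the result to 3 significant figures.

9.44 mg/L

Mass balance: C = (60000·0.5500 + 15000·45.00) / 75000 = 708000/75000 = 9.440 mg/L.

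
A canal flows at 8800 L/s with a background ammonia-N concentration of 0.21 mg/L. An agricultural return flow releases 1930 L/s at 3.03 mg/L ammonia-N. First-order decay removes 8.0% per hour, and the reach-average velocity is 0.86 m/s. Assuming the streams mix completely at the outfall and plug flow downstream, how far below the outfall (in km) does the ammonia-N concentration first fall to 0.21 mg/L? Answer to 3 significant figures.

45.6 km

Mixed concentration C = ΣQC/ΣQ = (8800·0.2100 + 1930·3.030) / 10730 = 7696/10730 = 0.7172 mg/L.
8.0%/h lost → k = −ln(1 − 0.08) = 0.08338 h⁻¹.
Set 0.7172·exp(−k·t) = 0.21 → t = ln(0.7172/0.21)/k = 53030 s = 14.73 h.
Distance = v·t = 0.86·53030 = 45610 m = 45.61 km.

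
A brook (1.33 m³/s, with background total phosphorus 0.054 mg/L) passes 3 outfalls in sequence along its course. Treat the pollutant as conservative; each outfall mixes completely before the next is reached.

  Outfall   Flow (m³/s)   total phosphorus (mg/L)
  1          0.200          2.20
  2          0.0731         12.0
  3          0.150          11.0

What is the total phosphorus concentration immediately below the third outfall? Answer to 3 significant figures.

1.73 mg/L

Below outfall 1: Q → 1.530 m³/s, C = (1.330·0.05400 + 0.2000·2.200)/1.530 = 0.3345 mg/L.
Below outfall 2: Q → 1.603 m³/s, C = (1.530·0.3345 + 0.07310·12.00)/1.603 = 0.8665 mg/L.
Below outfall 3: Q → 1.753 m³/s, C = (1.603·0.8665 + 0.1500·11.00)/1.753 = 1.734 mg/L.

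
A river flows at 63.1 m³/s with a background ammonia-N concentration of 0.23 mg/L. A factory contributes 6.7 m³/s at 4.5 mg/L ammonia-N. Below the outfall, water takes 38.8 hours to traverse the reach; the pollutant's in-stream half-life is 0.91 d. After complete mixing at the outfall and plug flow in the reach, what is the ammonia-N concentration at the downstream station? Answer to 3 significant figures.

Mixed concentration C = ΣQC/ΣQ = (63.10·0.2300 + 6.700·4.500) / 69.80 = 44.66/69.80 = 0.6399 mg/L.
Half-life 0.91 d → k = ln 2 / 0.91 = 0.7617 d⁻¹.
Applying C = C₀e^(−kt): 0.6399 × 0.2919 = 0.1868 mg/L.

0.187 mg/L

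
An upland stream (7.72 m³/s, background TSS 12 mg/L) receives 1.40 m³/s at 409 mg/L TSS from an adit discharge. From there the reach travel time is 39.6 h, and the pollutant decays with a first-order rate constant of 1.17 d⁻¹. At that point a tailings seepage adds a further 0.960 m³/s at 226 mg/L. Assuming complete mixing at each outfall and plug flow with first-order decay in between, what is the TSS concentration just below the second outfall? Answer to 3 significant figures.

31.1 mg/L

Flow-weighted average: C = (7.720·12.00 + 1.400·409.0) / 9.120 = 665.2/9.120 = 72.94 mg/L; combined flow 9.120 m³/s.
Applying C = C₀e^(−kt): 72.94 × 0.1451 = 10.58 mg/L.
At the second outfall, C = (9.120·10.58 + 0.9600·226.0) / (9.120 + 0.9600) = 31.10 mg/L.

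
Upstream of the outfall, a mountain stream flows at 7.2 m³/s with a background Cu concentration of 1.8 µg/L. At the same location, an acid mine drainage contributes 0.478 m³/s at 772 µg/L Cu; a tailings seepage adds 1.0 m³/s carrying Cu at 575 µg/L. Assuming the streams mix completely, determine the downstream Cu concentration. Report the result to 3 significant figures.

Mixed concentration C = ΣQC/ΣQ = (7.200·1.800 + 0.4780·772.0 + 1.000·575.0) / 8.678 = 957.0/8.678 = 110.3 µg/L.

110 µg/L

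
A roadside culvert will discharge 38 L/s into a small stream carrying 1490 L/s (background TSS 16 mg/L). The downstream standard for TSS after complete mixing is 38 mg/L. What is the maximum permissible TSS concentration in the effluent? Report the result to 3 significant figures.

901 mg/L

At the limit, (Qr·Cr + Qe·Cₑ)/(Qr + Qe) = 38:
Cₑ = (1528·38 − 1490·16.00) / 38.00 = 900.6 mg/L.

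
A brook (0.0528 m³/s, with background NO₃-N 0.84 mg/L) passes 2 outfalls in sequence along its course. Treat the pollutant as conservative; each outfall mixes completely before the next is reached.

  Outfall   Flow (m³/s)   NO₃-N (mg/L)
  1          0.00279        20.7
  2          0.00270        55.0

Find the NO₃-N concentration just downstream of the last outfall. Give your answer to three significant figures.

Below outfall 1: Q → 0.05559 m³/s, C = (0.05280·0.8400 + 0.002790·20.70)/0.05559 = 1.837 mg/L.
Below outfall 2: Q → 0.05829 m³/s, C = (0.05559·1.837 + 0.002700·55.00)/0.05829 = 4.299 mg/L.

4.30 mg/L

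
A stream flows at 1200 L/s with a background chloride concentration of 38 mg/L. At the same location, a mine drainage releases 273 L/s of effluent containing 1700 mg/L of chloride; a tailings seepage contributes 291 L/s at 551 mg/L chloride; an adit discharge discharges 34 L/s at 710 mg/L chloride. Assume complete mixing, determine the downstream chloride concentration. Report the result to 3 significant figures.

Conservation of mass: C = (1200·38.00 + 273.0·1700 + 291.0·551.0 + 34.00·710.0) / 1798 = 694200/1798 = 386.1 mg/L.

386 mg/L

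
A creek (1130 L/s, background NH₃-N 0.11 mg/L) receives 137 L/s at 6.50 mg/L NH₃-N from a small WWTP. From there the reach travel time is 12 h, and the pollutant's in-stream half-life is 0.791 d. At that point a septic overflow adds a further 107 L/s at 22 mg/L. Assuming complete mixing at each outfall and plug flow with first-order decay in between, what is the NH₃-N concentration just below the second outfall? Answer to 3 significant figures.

After mixing, C = (1130·0.1100 + 137.0·6.500) / 1267 = 1015/1267 = 0.8009 mg/L; combined flow 1267 L/s.
Half-life 0.791 d → k = ln 2 / 0.791 = 0.8763 d⁻¹.
Applying C = C₀e^(−kt): 0.8009 × 0.6452 = 0.5168 mg/L.
At the second outfall, C = (1267·0.5168 + 107.0·22.00) / (1267 + 107.0) = 2.190 mg/L.

2.19 mg/L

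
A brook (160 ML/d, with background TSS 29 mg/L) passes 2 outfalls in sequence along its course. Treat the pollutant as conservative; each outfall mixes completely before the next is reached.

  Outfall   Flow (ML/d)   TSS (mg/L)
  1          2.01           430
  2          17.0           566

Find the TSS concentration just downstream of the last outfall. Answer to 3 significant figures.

Outfall 1: combined Q = 162.0 ML/d; C = (160.0·29.00 + 2.010·430.0)/162.0 = 33.98 mg/L.
Outfall 2: combined Q = 179.0 ML/d; C = (162.0·33.98 + 17.00·566.0)/179.0 = 84.50 mg/L.

84.5 mg/L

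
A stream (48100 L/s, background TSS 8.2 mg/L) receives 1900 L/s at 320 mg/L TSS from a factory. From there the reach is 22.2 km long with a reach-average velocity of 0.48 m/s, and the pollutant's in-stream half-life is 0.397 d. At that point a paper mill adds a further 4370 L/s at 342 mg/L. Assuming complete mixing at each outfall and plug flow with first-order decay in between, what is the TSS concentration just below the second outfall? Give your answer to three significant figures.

Mass balance: C = (48100·8.200 + 1900·320.0) / 50000 = 1002000/50000 = 20.05 mg/L; combined flow 50000 L/s.
Travel time t = 22.2·1000 / 0.48 = 46250 s = 12.85 h.
Half-life 0.397 d → k = ln 2 / 0.397 = 1.746 d⁻¹.
Applying C = C₀e^(−kt): 20.05 × 0.3927 = 7.874 mg/L.
At the second outfall, C = (50000·7.874 + 4370·342.0) / (50000 + 4370) = 34.73 mg/L.

34.7 mg/L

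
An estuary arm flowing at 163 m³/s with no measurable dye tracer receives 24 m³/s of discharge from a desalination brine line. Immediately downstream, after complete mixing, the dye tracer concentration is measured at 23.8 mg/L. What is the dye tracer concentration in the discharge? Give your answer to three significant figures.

185 mg/L

Mass balance: 163.0·0 + 24.00·Cₑ = 187.0·23.80
→ Cₑ = (187.0·23.80 − 163.0·0) / 24.00 = 185.4 mg/L.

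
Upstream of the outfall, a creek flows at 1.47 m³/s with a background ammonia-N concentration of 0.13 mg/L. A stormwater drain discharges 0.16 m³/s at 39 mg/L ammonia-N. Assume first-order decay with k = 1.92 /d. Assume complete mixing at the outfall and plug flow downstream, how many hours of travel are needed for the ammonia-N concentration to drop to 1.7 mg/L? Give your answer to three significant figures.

Mass balance: C = (1.470·0.1300 + 0.1600·39.00) / 1.630 = 6.431/1.630 = 3.945 mg/L.
3.945·exp(−k·t) = 1.7 → t = ln(3.945/1.7)/k = 37890 s = 10.52 h.

10.5 h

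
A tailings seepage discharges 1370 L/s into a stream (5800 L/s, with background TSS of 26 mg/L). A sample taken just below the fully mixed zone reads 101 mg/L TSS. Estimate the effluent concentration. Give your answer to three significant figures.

419 mg/L

Mass balance: 5800·26.00 + 1370·Cₑ = 7170·101.0
→ Cₑ = (7170·101.0 − 5800·26.00) / 1370 = 418.5 mg/L.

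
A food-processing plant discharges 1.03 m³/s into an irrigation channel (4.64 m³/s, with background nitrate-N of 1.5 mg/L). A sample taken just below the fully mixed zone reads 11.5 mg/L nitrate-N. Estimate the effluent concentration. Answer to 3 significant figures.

Mass balance: 4.640·1.500 + 1.030·Cₑ = 5.670·11.50
→ Cₑ = (5.670·11.50 − 4.640·1.500) / 1.030 = 56.55 mg/L.

56.5 mg/L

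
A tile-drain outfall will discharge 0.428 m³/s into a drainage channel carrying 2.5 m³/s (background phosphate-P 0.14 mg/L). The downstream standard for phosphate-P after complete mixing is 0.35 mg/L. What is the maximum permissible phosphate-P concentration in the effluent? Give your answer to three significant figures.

1.58 mg/L

At the limit, (Qr·Cr + Qe·Cₑ)/(Qr + Qe) = 0.35:
Cₑ = (2.928·0.35 − 2.500·0.1400) / 0.4280 = 1.577 mg/L.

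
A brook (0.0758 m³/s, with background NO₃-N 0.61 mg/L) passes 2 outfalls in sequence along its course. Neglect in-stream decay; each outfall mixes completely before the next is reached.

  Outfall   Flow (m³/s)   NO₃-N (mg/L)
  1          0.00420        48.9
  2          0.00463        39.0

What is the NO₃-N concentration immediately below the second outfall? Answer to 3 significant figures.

Outfall 1: combined Q = 0.08000 m³/s; C = (0.07580·0.6100 + 0.004200·48.90)/0.08000 = 3.145 mg/L.
Outfall 2: combined Q = 0.08463 m³/s; C = (0.08000·3.145 + 0.004630·39.00)/0.08463 = 5.107 mg/L.

5.11 mg/L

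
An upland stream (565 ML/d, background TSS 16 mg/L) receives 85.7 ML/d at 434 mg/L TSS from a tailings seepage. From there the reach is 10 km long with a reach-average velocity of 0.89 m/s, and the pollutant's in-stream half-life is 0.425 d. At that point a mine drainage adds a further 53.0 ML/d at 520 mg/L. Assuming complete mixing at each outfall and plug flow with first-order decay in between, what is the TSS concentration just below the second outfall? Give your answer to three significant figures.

92.3 mg/L

After mixing, C = (565.0·16.00 + 85.70·434.0) / 650.7 = 46230/650.7 = 71.05 mg/L; combined flow 650.7 ML/d.
Travel time t = 10·1000 / 0.89 = 11240 s = 3.121 h.
Half-life 0.425 d → k = ln 2 / 0.425 = 1.631 d⁻¹.
Decay over the reach: 71.05·exp(−kt) = 71.05·0.8089 = 57.47 mg/L.
At the second outfall, C = (650.7·57.47 + 53.00·520.0) / (650.7 + 53.00) = 92.31 mg/L.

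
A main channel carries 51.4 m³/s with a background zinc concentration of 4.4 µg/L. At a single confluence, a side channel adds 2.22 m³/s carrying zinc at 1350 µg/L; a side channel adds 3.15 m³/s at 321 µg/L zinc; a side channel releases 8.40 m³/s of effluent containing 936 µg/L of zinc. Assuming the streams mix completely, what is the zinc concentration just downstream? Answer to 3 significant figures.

186 µg/L

Conservation of mass: C = (51.40·4.400 + 2.220·1350 + 3.150·321.0 + 8.400·936.0) / 65.17 = 12100/65.17 = 185.6 µg/L.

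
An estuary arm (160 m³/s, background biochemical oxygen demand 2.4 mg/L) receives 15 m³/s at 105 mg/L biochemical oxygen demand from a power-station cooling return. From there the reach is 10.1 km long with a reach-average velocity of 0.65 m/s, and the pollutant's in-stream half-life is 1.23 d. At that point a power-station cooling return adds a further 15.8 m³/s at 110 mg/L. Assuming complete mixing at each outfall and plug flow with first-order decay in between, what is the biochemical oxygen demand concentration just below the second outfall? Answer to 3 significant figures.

Flow-weighted average: C = (160.0·2.400 + 15.00·105.0) / 175.0 = 1959/175.0 = 11.19 mg/L; combined flow 175.0 m³/s.
Travel time t = 10.1·1000 / 0.65 = 15540 s = 4.316 h.
Half-life 1.23 d → k = ln 2 / 1.23 = 0.5635 d⁻¹.
Applying C = C₀e^(−kt): 11.19 × 0.9036 = 10.12 mg/L.
Second outfall: C = (175.0·10.12 + 15.80·110.0)/190.8 = 18.39 mg/L.

18.4 mg/L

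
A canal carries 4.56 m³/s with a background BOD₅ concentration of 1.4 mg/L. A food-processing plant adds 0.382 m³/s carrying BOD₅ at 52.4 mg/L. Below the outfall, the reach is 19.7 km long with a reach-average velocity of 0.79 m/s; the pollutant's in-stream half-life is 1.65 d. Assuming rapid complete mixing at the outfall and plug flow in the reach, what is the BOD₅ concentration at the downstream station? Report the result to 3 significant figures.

4.73 mg/L

Mixed concentration C = ΣQC/ΣQ = (4.560·1.400 + 0.3820·52.40) / 4.942 = 26.40/4.942 = 5.342 mg/L.
Travel time t = 19.7·1000 / 0.79 = 24940 s = 6.927 h.
Half-life 1.65 d → k = ln 2 / 1.65 = 0.4201 d⁻¹.
Applying C = C₀e^(−kt): 5.342 × 0.8858 = 4.732 mg/L.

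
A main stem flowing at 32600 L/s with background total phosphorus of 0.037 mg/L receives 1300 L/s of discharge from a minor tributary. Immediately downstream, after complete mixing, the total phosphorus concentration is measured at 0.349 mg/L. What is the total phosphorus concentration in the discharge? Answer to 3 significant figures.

8.17 mg/L

Mass balance: 32600·0.03700 + 1300·Cₑ = 33900·0.3490
→ Cₑ = (33900·0.3490 − 32600·0.03700) / 1300 = 8.173 mg/L.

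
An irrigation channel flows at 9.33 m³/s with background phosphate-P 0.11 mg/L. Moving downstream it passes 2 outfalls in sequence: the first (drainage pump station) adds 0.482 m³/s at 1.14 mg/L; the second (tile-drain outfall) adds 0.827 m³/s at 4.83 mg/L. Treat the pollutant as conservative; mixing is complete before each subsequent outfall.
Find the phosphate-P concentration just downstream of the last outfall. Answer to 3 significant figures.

0.524 mg/L

After outfall 1: Q = 9.330 + 0.4820 = 9.812 m³/s; C = (9.330·0.1100 + 0.4820·1.140)/9.812 = 0.1606 mg/L.
After outfall 2: Q = 9.812 + 0.8270 = 10.64 m³/s; C = (9.812·0.1606 + 0.8270·4.830)/10.64 = 0.5236 mg/L.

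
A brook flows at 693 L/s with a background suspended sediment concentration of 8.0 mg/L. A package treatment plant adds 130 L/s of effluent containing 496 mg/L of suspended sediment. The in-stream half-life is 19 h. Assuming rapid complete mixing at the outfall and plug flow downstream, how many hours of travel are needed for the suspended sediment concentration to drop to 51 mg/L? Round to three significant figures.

Mass balance: C = (693.0·8.000 + 130.0·496.0) / 823.0 = 70020/823.0 = 85.08 mg/L.
Half-life 19 h → k = ln 2 / 19 = 0.03648 h⁻¹ = 0.8756 d⁻¹.
85.08·exp(−k·t) = 51 → t = ln(85.08/51)/k = 50510 s = 14.03 h.

14.0 h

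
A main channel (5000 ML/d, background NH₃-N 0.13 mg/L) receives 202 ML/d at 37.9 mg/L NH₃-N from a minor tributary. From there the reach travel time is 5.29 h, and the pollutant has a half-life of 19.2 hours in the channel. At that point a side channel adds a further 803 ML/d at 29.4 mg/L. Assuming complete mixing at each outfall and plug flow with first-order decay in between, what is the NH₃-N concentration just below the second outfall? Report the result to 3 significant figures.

Flow-weighted average: C = (5000·0.1300 + 202.0·37.90) / 5202 = 8306/5202 = 1.597 mg/L; combined flow 5202 ML/d.
Half-life 19.2 h → k = ln 2 / 19.2 = 0.03610 h⁻¹ = 0.8664 d⁻¹.
First-order decay: C = 1.597·exp(−k·t) = 1.597·0.8262 = 1.319 mg/L.
Second outfall: C = (5202·1.319 + 803.0·29.40)/6005 = 5.074 mg/L.

5.07 mg/L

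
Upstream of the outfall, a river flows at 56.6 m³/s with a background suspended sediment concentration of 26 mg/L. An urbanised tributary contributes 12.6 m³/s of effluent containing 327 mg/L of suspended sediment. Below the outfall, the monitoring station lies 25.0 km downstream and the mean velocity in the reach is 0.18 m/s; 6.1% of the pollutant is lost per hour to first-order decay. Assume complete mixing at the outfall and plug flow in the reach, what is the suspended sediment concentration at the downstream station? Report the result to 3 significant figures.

Flow-weighted average: C = (56.60·26.00 + 12.60·327.0) / 69.20 = 5592/69.20 = 80.81 mg/L.
Travel time t = 25.0·1000 / 0.18 = 138900 s = 38.58 h.
6.1%/h lost → k = −ln(1 − 0.061) = 0.06294 h⁻¹.
First-order decay: C = 80.81·exp(−k·t) = 80.81·0.08819 = 7.127 mg/L.

7.13 mg/L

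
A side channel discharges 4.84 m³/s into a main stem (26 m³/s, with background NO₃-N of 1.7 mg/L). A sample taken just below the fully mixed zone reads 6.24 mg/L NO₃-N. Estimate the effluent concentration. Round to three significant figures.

Mass balance: 26.00·1.700 + 4.840·Cₑ = 30.84·6.240
→ Cₑ = (30.84·6.240 − 26.00·1.700) / 4.840 = 30.63 mg/L.

30.6 mg/L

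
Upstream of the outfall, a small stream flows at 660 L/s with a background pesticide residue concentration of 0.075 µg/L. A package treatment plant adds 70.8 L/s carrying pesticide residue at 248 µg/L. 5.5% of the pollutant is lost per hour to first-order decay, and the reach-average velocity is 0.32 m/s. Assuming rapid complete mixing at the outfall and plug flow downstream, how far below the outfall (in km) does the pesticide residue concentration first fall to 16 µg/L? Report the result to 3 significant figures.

Mixed concentration C = ΣQC/ΣQ = (660.0·0.07500 + 70.80·248.0) / 730.8 = 17610/730.8 = 24.09 µg/L.
5.5%/h lost → k = −ln(1 − 0.055) = 0.05657 h⁻¹.
Set 24.09·exp(−k·t) = 16 → t = ln(24.09/16)/k = 26050 s = 7.237 h.
Distance = v·t = 0.32·26050 = 8337 m = 8.337 km.

8.34 km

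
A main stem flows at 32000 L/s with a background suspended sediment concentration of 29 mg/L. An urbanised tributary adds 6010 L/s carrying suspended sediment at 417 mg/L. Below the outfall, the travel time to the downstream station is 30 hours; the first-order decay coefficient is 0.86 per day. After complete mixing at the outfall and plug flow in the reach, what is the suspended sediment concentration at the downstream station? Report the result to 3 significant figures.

30.8 mg/L

Conservation of mass: C = (32000·29.00 + 6010·417.0) / 38010 = 3434000/38010 = 90.35 mg/L.
First-order decay: C = 90.35·exp(−k·t) = 90.35·0.3413 = 30.84 mg/L.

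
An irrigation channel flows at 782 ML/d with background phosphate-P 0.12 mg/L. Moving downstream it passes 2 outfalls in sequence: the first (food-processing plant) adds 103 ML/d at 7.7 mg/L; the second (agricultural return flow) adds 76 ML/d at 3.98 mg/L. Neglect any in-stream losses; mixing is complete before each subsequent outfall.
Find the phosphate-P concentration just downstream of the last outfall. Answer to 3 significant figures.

Outfall 1: combined Q = 885.0 ML/d; C = (782.0·0.1200 + 103.0·7.700)/885.0 = 1.002 mg/L.
Outfall 2: combined Q = 961.0 ML/d; C = (885.0·1.002 + 76.00·3.980)/961.0 = 1.238 mg/L.

1.24 mg/L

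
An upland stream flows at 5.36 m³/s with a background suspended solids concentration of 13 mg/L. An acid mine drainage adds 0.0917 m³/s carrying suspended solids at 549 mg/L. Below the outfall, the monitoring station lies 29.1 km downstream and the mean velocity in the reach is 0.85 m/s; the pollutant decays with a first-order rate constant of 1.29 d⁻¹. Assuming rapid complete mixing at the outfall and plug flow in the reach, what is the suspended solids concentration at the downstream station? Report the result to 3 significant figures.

Mixed concentration C = ΣQC/ΣQ = (5.360·13.00 + 0.09170·549.0) / 5.452 = 120.0/5.452 = 22.02 mg/L.
Travel time t = 29.1·1000 / 0.85 = 34240 s = 9.510 h.
First-order decay: C = 22.02·exp(−k·t) = 22.02·0.5998 = 13.21 mg/L.

13.2 mg/L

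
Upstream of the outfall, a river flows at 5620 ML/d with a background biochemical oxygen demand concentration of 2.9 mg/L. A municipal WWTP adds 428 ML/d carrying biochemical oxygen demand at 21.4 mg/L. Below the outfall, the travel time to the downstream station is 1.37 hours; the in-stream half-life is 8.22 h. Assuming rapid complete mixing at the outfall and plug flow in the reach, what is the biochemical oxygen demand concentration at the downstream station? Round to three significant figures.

3.75 mg/L

Flow-weighted average: C = (5620·2.900 + 428.0·21.40) / 6048 = 25460/6048 = 4.209 mg/L.
Half-life 8.22 h → k = ln 2 / 8.22 = 0.08432 h⁻¹ = 2.024 d⁻¹.
Applying C = C₀e^(−kt): 4.209 × 0.8909 = 3.750 mg/L.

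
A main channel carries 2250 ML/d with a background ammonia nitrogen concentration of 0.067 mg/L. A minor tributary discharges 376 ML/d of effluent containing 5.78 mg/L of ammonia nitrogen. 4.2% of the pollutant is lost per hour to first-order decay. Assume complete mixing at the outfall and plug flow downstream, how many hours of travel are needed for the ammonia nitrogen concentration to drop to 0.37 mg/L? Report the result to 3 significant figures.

Mixed concentration C = ΣQC/ΣQ = (2250·0.06700 + 376.0·5.780) / 2626 = 2324/2626 = 0.8850 mg/L.
4.2%/h lost → k = −ln(1 − 0.042) = 0.04291 h⁻¹.
0.8850·exp(−k·t) = 0.37 → t = ln(0.8850/0.37)/k = 73170 s = 20.32 h.

20.3 h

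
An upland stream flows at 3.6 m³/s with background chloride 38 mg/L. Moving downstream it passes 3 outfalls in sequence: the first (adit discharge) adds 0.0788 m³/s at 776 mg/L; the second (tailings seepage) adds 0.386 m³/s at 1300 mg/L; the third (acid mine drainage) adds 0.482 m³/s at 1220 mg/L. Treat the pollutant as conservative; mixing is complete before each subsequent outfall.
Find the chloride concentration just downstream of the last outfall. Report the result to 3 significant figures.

Below outfall 1: Q → 3.679 m³/s, C = (3.600·38.00 + 0.07880·776.0)/3.679 = 53.81 mg/L.
Below outfall 2: Q → 4.065 m³/s, C = (3.679·53.81 + 0.3860·1300)/4.065 = 172.1 mg/L.
Below outfall 3: Q → 4.547 m³/s, C = (4.065·172.1 + 0.4820·1220)/4.547 = 283.2 mg/L.

283 mg/L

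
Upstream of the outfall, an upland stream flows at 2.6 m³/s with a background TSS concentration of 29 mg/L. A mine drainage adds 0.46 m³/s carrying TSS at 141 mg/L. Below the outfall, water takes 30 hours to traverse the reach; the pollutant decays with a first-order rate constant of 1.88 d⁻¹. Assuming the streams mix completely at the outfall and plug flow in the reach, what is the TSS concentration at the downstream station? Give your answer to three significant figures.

4.37 mg/L

Mixed concentration C = ΣQC/ΣQ = (2.600·29.00 + 0.4600·141.0) / 3.060 = 140.3/3.060 = 45.84 mg/L.
Decay over the reach: 45.84·exp(−kt) = 45.84·0.09537 = 4.371 mg/L.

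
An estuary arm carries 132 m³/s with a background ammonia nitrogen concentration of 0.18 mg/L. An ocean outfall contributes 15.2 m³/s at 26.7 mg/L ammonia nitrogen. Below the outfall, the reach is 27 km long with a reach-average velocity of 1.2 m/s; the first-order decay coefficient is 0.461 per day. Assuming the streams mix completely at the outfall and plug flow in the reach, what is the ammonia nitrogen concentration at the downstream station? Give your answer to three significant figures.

2.59 mg/L

Mixed concentration C = ΣQC/ΣQ = (132.0·0.1800 + 15.20·26.70) / 147.2 = 429.6/147.2 = 2.918 mg/L.
Travel time t = 27·1000 / 1.2 = 22500 s = 6.250 h.
Applying C = C₀e^(−kt): 2.918 × 0.8869 = 2.588 mg/L.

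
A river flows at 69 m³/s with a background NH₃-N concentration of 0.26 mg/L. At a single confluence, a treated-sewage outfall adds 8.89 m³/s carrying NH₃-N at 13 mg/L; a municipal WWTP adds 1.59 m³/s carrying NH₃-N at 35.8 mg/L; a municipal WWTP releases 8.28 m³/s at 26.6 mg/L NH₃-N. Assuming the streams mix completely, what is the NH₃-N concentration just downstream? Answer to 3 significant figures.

4.68 mg/L

Mass balance: C = (69.00·0.2600 + 8.890·13.00 + 1.590·35.80 + 8.280·26.60) / 87.76 = 410.7/87.76 = 4.680 mg/L.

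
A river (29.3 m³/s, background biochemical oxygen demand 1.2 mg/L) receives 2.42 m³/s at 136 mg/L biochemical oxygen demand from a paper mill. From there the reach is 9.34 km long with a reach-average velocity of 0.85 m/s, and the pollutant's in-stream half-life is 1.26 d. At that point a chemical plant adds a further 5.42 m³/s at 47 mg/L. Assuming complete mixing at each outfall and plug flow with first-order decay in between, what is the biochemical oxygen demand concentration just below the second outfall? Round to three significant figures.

Mass balance: C = (29.30·1.200 + 2.420·136.0) / 31.72 = 364.3/31.72 = 11.48 mg/L; combined flow 31.72 m³/s.
Travel time t = 9.34·1000 / 0.85 = 10990 s = 3.052 h.
Half-life 1.26 d → k = ln 2 / 1.26 = 0.5501 d⁻¹.
After decay, C = 11.48 × e^(−kt) = 11.48 × 0.9324 = 10.71 mg/L.
Second outfall: C = (31.72·10.71 + 5.420·47.00)/37.14 = 16.00 mg/L.

16.0 mg/L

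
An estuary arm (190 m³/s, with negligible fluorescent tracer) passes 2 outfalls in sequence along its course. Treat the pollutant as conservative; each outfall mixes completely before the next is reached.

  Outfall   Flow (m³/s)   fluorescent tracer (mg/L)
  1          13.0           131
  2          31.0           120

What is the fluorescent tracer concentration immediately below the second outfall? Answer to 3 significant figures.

23.2 mg/L

After outfall 1: Q = 190.0 + 13.00 = 203.0 m³/s; C = (190.0·0 + 13.00·131.0)/203.0 = 8.389 mg/L.
After outfall 2: Q = 203.0 + 31.00 = 234.0 m³/s; C = (203.0·8.389 + 31.00·120.0)/234.0 = 23.18 mg/L.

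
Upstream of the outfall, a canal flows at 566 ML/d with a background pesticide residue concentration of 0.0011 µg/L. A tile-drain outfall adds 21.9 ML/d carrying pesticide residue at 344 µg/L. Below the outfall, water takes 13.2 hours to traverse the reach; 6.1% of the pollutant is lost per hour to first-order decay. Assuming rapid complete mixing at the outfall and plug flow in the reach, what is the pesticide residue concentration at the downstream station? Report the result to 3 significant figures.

Mixed concentration C = ΣQC/ΣQ = (566.0·0.001100 + 21.90·344.0) / 587.9 = 7534/587.9 = 12.82 µg/L.
6.1%/h lost → k = −ln(1 − 0.061) = 0.06294 h⁻¹.
After decay, C = 12.82 × e^(−kt) = 12.82 × 0.4357 = 5.584 µg/L.

5.58 µg/L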